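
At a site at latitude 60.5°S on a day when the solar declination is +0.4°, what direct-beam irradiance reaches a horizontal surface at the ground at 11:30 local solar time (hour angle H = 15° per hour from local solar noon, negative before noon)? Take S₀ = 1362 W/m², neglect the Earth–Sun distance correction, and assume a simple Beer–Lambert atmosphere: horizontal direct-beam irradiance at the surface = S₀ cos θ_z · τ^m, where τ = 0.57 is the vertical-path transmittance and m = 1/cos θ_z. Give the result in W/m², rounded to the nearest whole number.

Hour angle H = 15° × (11.5 − 12) = -7.50°.
cos θ_z = sin φ sin δ + cos φ cos δ cos H = (-0.8704)(0.0070) + (0.4924)(1.0000)(0.9914) = 0.4821.
Air mass m = 1/cos θ_z = 1/0.4821 = 2.074; τ^m = 0.57^2.074 = 0.3117.
Surface direct beam = 1362 × 0.4821 × 0.3117 = 204.67 W/m².

205 W/m²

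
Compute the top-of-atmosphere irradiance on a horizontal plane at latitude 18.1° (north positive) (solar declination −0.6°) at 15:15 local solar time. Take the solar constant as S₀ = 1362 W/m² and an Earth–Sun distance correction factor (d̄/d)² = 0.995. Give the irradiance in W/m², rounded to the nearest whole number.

Hour angle H = 15° × (15.25 − 12) = 48.75°.
cos θ_z = sin(18.1°) sin(-0.6°) + cos(18.1°) cos(-0.6°) cos(48.75°) = -0.0033 + 0.6267 = 0.6234.
Top-of-atmosphere irradiance = S₀ (d̄/d)² cos θ_z = 1362 × 0.995 × 0.6234 = 844.83 W/m².

845 W/m²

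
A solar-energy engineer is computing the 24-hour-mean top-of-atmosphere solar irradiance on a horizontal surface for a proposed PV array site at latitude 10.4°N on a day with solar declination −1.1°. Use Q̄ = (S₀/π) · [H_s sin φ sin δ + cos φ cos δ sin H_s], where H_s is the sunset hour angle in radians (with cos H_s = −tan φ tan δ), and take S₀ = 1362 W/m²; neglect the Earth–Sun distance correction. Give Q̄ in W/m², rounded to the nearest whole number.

424 W/m²

The sunset hour angle satisfies cos H_s = −tan φ tan δ = 0.0035, giving H_s = 89.80°. In radians, H_s = 1.5673.
H_s sin φ sin δ = 1.5673 × 0.1805 × -0.0192 = -0.0054.
cos φ cos δ sin H_s = 0.9836 × 0.9998 × 1.0000 = 0.9834.
Q̄ = (1362/π) × (-0.0054 + 0.9834) = 433.54 × 0.9780 = 424.00 W/m².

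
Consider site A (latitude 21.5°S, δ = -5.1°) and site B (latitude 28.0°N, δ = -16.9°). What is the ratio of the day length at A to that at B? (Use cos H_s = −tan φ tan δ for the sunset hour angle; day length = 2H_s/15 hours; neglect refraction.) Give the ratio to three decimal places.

A: H_s = arccos(−tan -21.5° · tan -5.1°) = 92.01°, so 2H_s/15 = 12.2680 h.
B: H_s = arccos(−tan 28.0° · tan -16.9°) = 80.70°, so 2H_s/15 = 10.7600 h.
Ratio A/B = 12.2680 / 10.7600 = 1.1401.

1.140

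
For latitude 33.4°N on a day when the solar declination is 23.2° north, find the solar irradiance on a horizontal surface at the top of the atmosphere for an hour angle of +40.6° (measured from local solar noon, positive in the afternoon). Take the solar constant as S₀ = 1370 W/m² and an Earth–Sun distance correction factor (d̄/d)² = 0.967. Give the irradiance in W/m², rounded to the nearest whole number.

cos θ_z = sin(33.4°) sin(23.2°) + cos(33.4°) cos(23.2°) cos(40.60°) = 0.2169 + 0.5826 = 0.7995.
Top-of-atmosphere irradiance = S₀ (d̄/d)² cos θ_z = 1370 × 0.967 × 0.7995 = 1059.17 W/m².

1059 W/m²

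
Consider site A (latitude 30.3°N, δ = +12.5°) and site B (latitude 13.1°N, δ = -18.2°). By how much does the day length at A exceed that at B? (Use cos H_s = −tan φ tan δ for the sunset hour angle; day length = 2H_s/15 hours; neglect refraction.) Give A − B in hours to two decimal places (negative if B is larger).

A: H_s = arccos(−tan 30.3° · tan 12.5°) = 97.44°, so 2H_s/15 = 12.9920 h.
B: H_s = arccos(−tan 13.1° · tan -18.2°) = 85.61°, so 2H_s/15 = 11.4147 h.
A − B = 12.9920 − 11.4147 = 1.5773 h.

+1.58 h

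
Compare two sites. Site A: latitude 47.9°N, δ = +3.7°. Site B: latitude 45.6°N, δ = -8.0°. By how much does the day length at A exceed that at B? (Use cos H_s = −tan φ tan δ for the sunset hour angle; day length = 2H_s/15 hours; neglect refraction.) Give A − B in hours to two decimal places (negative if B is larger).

+1.65 h

A: H_s = arccos(−tan 47.9° · tan 3.7°) = 94.10°, so 2H_s/15 = 12.5467 h.
B: H_s = arccos(−tan 45.6° · tan -8.0°) = 81.75°, so 2H_s/15 = 10.9000 h.
A − B = 12.5467 − 10.9000 = 1.6467 h.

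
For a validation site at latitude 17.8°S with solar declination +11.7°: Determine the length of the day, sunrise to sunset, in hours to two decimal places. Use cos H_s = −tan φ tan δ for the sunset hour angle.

11.49 hours

The sunset hour angle satisfies cos H_s = −tan φ tan δ = 0.0665, giving H_s = 86.19°.
Day length = 2 H_s / 15° h⁻¹ = 172.38° / 15 = 11.492 h.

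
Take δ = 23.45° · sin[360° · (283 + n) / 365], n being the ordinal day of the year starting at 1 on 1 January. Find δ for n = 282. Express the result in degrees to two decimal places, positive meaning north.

-6.96°

360 × (283 + 282) / 365 = 557.260°; sin(557.260°) = -0.2967.
δ = 23.45 × -0.2967 = -6.958° ≈ -6.96°.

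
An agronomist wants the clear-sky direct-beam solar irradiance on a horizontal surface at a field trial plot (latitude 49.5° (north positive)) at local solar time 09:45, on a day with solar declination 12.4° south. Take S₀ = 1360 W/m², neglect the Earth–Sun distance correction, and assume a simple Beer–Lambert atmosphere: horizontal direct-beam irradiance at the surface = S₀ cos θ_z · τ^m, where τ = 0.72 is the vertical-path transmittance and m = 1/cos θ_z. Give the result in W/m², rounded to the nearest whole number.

Hour angle H = 15° × (9.75 − 12) = -33.75°.
cos θ_z = sin φ sin δ + cos φ cos δ cos H = (0.7604)(-0.2147) + (0.6494)(0.9767)(0.8315) = 0.3641.
Air mass m = 1/cos θ_z = 1/0.3641 = 2.746; τ^m = 0.72^2.746 = 0.4057.
Surface direct beam = 1360 × 0.3641 × 0.4057 = 200.89 W/m².

201 W/m²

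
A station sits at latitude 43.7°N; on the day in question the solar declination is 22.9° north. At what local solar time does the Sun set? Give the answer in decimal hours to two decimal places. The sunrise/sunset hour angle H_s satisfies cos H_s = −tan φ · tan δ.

−tan φ tan δ = −(0.9556)(0.4224) = -0.4036; H_s = arccos(-0.4036) = 113.80°.
Sunset is at 12 + H_s/15 = 12 + 7.587 = 19.587 h local solar time.

19.59 h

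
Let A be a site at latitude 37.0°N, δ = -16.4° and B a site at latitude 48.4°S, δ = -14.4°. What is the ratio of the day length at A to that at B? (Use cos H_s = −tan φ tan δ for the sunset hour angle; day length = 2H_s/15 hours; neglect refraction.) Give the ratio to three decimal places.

A: H_s = arccos(−tan 37.0° · tan -16.4°) = 77.19°, so 2H_s/15 = 10.2920 h.
B: H_s = arccos(−tan -48.4° · tan -14.4°) = 106.81°, so 2H_s/15 = 14.2413 h.
Ratio A/B = 10.2920 / 14.2413 = 0.7227.

0.723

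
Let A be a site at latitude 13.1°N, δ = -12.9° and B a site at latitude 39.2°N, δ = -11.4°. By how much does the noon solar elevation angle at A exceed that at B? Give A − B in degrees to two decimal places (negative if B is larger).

A: 90° − |13.1 − (-12.9)| = 64.00°.
B: 90° − |39.2 − (-11.4)| = 39.40°.
A − B = 64.00 − 39.40 = 24.60°.

+24.60°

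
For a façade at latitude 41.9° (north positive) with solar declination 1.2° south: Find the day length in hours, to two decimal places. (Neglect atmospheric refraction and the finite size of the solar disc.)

11.86 hours

−tan φ tan δ = −(0.8972)(-0.0209) = 0.0188; H_s = arccos(0.0188) = 88.92°.
Day length = 2 H_s / 15° h⁻¹ = 177.84° / 15 = 11.856 h.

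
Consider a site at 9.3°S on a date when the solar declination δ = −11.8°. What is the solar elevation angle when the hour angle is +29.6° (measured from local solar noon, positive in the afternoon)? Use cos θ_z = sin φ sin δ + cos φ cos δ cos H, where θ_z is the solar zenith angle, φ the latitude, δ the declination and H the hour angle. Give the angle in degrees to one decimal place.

cos θ_z = sin φ sin δ + cos φ cos δ cos H = (-0.1616)(-0.2045) + (0.9869)(0.9789)(0.8695) = 0.8731.
θ_z = arccos(0.8731) = 29.18°, so the elevation is 90° − 29.18° = 60.82°.

60.8°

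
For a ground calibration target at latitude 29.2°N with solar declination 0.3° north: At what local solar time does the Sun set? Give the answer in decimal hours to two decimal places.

−tan φ tan δ = −(0.5589)(0.0052) = -0.0029; H_s = arccos(-0.0029) = 90.17°.
Sunset is at 12 + H_s/15 = 12 + 6.011 = 18.011 h local solar time.

18.01 h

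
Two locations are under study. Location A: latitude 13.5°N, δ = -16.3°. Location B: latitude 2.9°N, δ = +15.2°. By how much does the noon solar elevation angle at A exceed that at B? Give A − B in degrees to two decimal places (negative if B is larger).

-17.50°

A: 90° − |13.5 − (-16.3)| = 60.20°.
B: 90° − |2.9 − (15.2)| = 77.70°.
A − B = 60.20 − 77.70 = -17.50°.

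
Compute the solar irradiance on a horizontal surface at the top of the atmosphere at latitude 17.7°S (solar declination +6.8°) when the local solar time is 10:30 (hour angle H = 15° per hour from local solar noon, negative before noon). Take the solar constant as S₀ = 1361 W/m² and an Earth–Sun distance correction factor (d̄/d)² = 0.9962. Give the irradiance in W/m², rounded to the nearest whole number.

1136 W/m²

Hour angle H = 15° × (10.5 − 12) = -22.50°.
cos θ_z = sin φ sin δ + cos φ cos δ cos H = (-0.3040)(0.1184) + (0.9527)(0.9930)(0.9239) = 0.8380.
Top-of-atmosphere irradiance = S₀ (d̄/d)² cos θ_z = 1361 × 0.9962 × 0.8380 = 1136.18 W/m².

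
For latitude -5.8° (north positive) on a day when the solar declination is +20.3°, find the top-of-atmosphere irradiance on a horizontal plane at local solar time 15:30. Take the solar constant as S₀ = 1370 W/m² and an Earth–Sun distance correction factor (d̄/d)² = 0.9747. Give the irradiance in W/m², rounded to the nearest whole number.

712 W/m²

Hour angle H = 15° × (15.5 − 12) = 52.50°.
With φ = -5.8°, δ = 20.3°, H = 52.50°: sin φ sin δ = -0.0351, cos φ cos δ cos H = 0.5680, so cos θ_z = 0.5329.
Top-of-atmosphere irradiance = S₀ (d̄/d)² cos θ_z = 1370 × 0.9747 × 0.5329 = 711.60 W/m².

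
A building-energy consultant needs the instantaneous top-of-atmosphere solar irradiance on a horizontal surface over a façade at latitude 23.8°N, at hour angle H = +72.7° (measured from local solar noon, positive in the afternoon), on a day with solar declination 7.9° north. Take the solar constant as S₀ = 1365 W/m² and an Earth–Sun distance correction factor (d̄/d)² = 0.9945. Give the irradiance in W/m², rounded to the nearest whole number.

cos θ_z = sin φ sin δ + cos φ cos δ cos H = (0.4035)(0.1374) + (0.9150)(0.9905)(0.2974) = 0.3250.
Top-of-atmosphere irradiance = S₀ (d̄/d)² cos θ_z = 1365 × 0.9945 × 0.3250 = 441.19 W/m².

441 W/m²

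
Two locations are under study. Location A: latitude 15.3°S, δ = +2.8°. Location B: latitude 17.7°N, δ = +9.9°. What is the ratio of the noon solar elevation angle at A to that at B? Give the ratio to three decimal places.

A: 90° − |-15.3 − (2.8)| = 71.90°.
B: 90° − |17.7 − (9.9)| = 82.20°.
Ratio A/B = 71.9000 / 82.2000 = 0.8747.

0.875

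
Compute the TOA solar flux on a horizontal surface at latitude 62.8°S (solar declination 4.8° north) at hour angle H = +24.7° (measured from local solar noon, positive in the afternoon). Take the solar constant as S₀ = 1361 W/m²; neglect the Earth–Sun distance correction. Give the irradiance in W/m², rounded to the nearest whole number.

462 W/m²

With φ = -62.8°, δ = 4.8°, H = 24.70°: sin φ sin δ = -0.0744, cos φ cos δ cos H = 0.4138, so cos θ_z = 0.3394.
Top-of-atmosphere irradiance = S₀ cos θ_z = 1361 × 0.3394 = 461.92 W/m².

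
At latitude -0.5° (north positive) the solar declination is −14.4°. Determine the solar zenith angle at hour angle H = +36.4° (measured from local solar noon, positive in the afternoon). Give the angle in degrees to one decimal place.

38.6°

cos θ_z = sin(-0.5°) sin(-14.4°) + cos(-0.5°) cos(-14.4°) cos(36.40°) = 0.0022 + 0.7796 = 0.7818.
θ_z = arccos(0.7818) = 38.57°.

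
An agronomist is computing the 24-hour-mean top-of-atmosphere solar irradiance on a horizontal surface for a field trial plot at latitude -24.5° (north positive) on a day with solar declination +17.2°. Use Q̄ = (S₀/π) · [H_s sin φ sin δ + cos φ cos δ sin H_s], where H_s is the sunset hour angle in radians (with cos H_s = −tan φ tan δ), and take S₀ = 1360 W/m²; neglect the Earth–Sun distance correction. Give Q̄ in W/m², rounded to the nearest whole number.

297 W/m²

The sunset hour angle satisfies cos H_s = −tan φ tan δ = 0.1411, giving H_s = 81.89°. In radians, H_s = 1.4293.
H_s sin φ sin δ = 1.4293 × -0.4147 × 0.2957 = -0.1753.
cos φ cos δ sin H_s = 0.9100 × 0.9553 × 0.9900 = 0.8606.
Q̄ = (1360/π) × (-0.1753 + 0.8606) = 432.90 × 0.6853 = 296.67 W/m².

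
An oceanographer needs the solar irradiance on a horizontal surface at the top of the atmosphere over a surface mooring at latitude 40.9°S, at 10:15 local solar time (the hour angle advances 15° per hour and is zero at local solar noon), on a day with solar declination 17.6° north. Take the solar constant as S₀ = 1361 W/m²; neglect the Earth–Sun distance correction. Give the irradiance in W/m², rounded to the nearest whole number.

610 W/m²

Hour angle H = 15° × (10.25 − 12) = -26.25°.
cos θ_z = sin φ sin δ + cos φ cos δ cos H = (-0.6547)(0.3024) + (0.7559)(0.9532)(0.8969) = 0.4483.
Top-of-atmosphere irradiance = S₀ cos θ_z = 1361 × 0.4483 = 610.14 W/m².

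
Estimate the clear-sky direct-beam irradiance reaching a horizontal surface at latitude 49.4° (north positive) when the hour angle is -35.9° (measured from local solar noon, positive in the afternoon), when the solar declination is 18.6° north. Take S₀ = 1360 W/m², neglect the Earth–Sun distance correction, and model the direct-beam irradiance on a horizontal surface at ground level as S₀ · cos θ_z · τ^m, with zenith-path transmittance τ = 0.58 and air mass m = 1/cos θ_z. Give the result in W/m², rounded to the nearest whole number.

484 W/m²

cos θ_z = sin φ sin δ + cos φ cos δ cos H = (0.7593)(0.3190) + (0.6508)(0.9478)(0.8100) = 0.7418.
Air mass m = 1/cos θ_z = 1/0.7418 = 1.348; τ^m = 0.58^1.348 = 0.4798.
Surface direct beam = 1360 × 0.7418 × 0.4798 = 484.05 W/m².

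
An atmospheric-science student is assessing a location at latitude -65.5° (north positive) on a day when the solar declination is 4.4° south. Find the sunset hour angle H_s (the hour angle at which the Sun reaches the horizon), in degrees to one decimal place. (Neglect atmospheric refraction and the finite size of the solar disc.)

99.7°

cos H_s = −tan(-65.5°) · tan(-4.4°) = -0.1688, so H_s = arccos(-0.1688) = 99.72°.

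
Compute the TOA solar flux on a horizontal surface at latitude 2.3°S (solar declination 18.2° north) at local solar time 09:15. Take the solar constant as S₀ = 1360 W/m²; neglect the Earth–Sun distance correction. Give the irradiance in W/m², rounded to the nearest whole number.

Hour angle H = 15° × (9.25 − 12) = -41.25°.
With φ = -2.3°, δ = 18.2°, H = -41.25°: sin φ sin δ = -0.0125, cos φ cos δ cos H = 0.7137, so cos θ_z = 0.7012.
Top-of-atmosphere irradiance = S₀ cos θ_z = 1360 × 0.7012 = 953.63 W/m².

954 W/m²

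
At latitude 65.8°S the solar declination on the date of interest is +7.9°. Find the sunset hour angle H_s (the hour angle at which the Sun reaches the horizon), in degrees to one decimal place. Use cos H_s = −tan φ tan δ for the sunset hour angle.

72.0°

cos H_s = −tan(-65.8°) · tan(7.9°) = 0.3088, so H_s = arccos(0.3088) = 72.01°.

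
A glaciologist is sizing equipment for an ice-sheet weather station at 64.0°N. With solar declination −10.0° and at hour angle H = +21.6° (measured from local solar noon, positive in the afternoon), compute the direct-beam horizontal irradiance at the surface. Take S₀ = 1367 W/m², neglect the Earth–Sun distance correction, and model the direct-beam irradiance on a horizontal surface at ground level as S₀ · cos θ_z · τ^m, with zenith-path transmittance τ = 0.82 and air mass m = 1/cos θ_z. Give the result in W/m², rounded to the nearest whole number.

With φ = 64.0°, δ = -10.0°, H = 21.60°: sin φ sin δ = -0.1561, cos φ cos δ cos H = 0.4014, so cos θ_z = 0.2453.
Air mass m = 1/cos θ_z = 1/0.2453 = 4.077; τ^m = 0.82^4.077 = 0.4453.
Surface direct beam = 1367 × 0.2453 × 0.4453 = 149.32 W/m².

149 W/m²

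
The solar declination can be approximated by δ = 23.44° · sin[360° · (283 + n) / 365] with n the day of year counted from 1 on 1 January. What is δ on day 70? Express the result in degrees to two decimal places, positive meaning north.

360 × (283 + 70) / 365 = 348.164°; sin(348.164°) = -0.2051.
δ = 23.44 × -0.2051 = -4.808° ≈ -4.81°.

-4.81°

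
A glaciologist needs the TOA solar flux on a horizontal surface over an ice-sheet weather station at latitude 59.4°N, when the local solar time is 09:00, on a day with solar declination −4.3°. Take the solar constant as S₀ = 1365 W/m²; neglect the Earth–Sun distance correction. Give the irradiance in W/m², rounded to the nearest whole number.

Hour angle H = 15° × (9 − 12) = -45.00°.
cos θ_z = sin φ sin δ + cos φ cos δ cos H = (0.8607)(-0.0750) + (0.5090)(0.9972)(0.7071) = 0.2944.
Top-of-atmosphere irradiance = S₀ cos θ_z = 1365 × 0.2944 = 401.86 W/m².

402 W/m²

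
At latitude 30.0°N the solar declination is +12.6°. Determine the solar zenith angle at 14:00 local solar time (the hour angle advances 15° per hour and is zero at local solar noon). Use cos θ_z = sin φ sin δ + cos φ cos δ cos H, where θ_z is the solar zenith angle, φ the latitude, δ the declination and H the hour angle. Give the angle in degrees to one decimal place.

32.8°

Hour angle H = 15° × (14 − 12) = 30.00°.
cos θ_z = sin φ sin δ + cos φ cos δ cos H = (0.5000)(0.2181) + (0.8660)(0.9759)(0.8660) = 0.8409.
θ_z = arccos(0.8409) = 32.76°.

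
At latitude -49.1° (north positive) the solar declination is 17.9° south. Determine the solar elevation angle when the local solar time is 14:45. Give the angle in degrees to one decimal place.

Hour angle H = 15° × (14.75 − 12) = 41.25°.
cos θ_z = sin(-49.1°) sin(-17.9°) + cos(-49.1°) cos(-17.9°) cos(41.25°) = 0.2323 + 0.4684 = 0.7007.
θ_z = arccos(0.7007) = 45.52°, so the elevation is 90° − 45.52° = 44.48°.

44.5°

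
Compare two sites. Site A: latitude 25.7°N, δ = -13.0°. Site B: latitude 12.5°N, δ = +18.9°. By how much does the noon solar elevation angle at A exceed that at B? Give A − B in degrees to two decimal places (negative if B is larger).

A: 90° − |25.7 − (-13.0)| = 51.30°.
B: 90° − |12.5 − (18.9)| = 83.60°.
A − B = 51.30 − 83.60 = -32.30°.

-32.30°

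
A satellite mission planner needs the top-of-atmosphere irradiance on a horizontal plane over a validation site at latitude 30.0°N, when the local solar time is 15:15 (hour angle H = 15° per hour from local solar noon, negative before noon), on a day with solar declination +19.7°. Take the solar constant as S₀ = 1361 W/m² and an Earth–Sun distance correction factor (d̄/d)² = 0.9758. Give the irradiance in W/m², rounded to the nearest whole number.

Hour angle H = 15° × (15.25 − 12) = 48.75°.
cos θ_z = sin(30.0°) sin(19.7°) + cos(30.0°) cos(19.7°) cos(48.75°) = 0.1685 + 0.5376 = 0.7061.
Top-of-atmosphere irradiance = S₀ (d̄/d)² cos θ_z = 1361 × 0.9758 × 0.7061 = 937.75 W/m².

938 W/m²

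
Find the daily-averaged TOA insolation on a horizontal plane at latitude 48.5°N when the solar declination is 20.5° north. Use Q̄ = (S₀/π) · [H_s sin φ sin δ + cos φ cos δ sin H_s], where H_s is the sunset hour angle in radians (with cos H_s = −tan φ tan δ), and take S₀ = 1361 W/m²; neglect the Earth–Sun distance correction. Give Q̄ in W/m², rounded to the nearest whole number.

The sunset hour angle satisfies cos H_s = −tan φ tan δ = -0.4226, giving H_s = 115.00°. In radians, H_s = 2.0071.
H_s sin φ sin δ = 2.0071 × 0.7490 × 0.3502 = 0.5265.
cos φ cos δ sin H_s = 0.6626 × 0.9367 × 0.9063 = 0.5625.
Q̄ = (1361/π) × (0.5265 + 0.5625) = 433.22 × 1.0890 = 471.78 W/m².

472 W/m²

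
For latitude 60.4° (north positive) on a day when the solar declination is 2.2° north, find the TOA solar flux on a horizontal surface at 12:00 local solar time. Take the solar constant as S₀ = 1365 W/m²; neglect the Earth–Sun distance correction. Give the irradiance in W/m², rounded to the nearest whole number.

719 W/m²

Hour angle H = 15° × (12 − 12) = 0.00°.
cos θ_z = sin φ sin δ + cos φ cos δ cos H = (0.8695)(0.0384) + (0.4939)(0.9993)(1.0000) = 0.5269.
Top-of-atmosphere irradiance = S₀ cos θ_z = 1365 × 0.5269 = 719.22 W/m².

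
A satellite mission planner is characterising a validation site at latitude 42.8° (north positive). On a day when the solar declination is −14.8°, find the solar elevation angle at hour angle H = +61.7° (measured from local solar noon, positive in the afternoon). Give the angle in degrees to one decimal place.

cos θ_z = sin(42.8°) sin(-14.8°) + cos(42.8°) cos(-14.8°) cos(61.70°) = -0.1736 + 0.3363 = 0.1627.
θ_z = arccos(0.1627) = 80.64°, so the elevation is 90° − 80.64° = 9.36°.

9.4°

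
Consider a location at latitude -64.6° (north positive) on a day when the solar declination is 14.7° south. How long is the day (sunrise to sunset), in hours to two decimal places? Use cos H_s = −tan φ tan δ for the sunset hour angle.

The sunset hour angle satisfies cos H_s = −tan φ tan δ = -0.5525, giving H_s = 123.54°.
Day length = 2 H_s / 15° h⁻¹ = 247.08° / 15 = 16.472 h.

16.47 hours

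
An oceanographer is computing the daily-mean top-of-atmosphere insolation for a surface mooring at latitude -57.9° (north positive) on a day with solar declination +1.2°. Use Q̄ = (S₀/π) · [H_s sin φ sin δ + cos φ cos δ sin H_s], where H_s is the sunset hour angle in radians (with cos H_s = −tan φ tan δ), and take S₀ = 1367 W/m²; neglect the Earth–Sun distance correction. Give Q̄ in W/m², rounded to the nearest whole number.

219 W/m²

cos H_s = −tan(-57.9°) · tan(1.2°) = 0.0334, so H_s = arccos(0.0334) = 88.09°. In radians, H_s = 1.5375.
H_s sin φ sin δ = 1.5375 × -0.8471 × 0.0209 = -0.0272.
cos φ cos δ sin H_s = 0.5314 × 0.9998 × 0.9994 = 0.5310.
Q̄ = (1367/π) × (-0.0272 + 0.5310) = 435.13 × 0.5038 = 219.22 W/m².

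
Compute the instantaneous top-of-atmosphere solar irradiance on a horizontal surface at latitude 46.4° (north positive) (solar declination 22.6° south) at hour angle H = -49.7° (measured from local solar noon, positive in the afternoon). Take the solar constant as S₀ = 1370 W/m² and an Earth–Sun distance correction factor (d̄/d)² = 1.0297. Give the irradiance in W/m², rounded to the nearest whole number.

188 W/m²

cos θ_z = sin(46.4°) sin(-22.6°) + cos(46.4°) cos(-22.6°) cos(-49.70°) = -0.2783 + 0.4118 = 0.1335.
Top-of-atmosphere irradiance = S₀ (d̄/d)² cos θ_z = 1370 × 1.0297 × 0.1335 = 188.33 W/m².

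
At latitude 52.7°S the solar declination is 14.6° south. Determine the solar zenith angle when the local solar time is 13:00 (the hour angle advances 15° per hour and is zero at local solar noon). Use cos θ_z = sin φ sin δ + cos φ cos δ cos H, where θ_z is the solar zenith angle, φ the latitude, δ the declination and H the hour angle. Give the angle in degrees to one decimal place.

Hour angle H = 15° × (13 − 12) = 15.00°.
cos θ_z = sin φ sin δ + cos φ cos δ cos H = (-0.7955)(-0.2521) + (0.6060)(0.9677)(0.9659) = 0.7670.
θ_z = arccos(0.7670) = 39.91°.

39.9°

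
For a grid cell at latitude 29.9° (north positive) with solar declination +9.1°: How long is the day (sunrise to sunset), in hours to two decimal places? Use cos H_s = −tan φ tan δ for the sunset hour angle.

12.70 hours

−tan φ tan δ = −(0.5750)(0.1602) = -0.0921; H_s = arccos(-0.0921) = 95.28°.
Day length = 2 H_s / 15° h⁻¹ = 190.56° / 15 = 12.704 h.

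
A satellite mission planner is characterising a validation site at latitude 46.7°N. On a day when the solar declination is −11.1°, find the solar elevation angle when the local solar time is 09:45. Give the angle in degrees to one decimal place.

Hour angle H = 15° × (9.75 − 12) = -33.75°.
cos θ_z = sin φ sin δ + cos φ cos δ cos H = (0.7278)(-0.1925) + (0.6858)(0.9813)(0.8315) = 0.4195.
θ_z = arccos(0.4195) = 65.20°, so the elevation is 90° − 65.20° = 24.80°.

24.8°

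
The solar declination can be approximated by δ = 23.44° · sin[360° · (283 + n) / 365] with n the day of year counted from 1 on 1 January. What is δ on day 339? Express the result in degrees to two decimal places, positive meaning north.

-22.47°

360 × (283 + 339) / 365 = 613.479°; sin(613.479°) = -0.9587.
δ = 23.44 × -0.9587 = -22.472° ≈ -22.47°.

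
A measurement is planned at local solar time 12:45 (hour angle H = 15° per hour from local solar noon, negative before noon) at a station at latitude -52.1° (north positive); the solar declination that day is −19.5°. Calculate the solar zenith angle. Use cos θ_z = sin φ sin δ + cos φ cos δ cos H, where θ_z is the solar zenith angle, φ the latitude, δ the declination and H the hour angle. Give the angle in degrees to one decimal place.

Hour angle H = 15° × (12.75 − 12) = 11.25°.
cos θ_z = sin φ sin δ + cos φ cos δ cos H = (-0.7891)(-0.3338) + (0.6143)(0.9426)(0.9808) = 0.8313.
θ_z = arccos(0.8313) = 33.77°.

33.8°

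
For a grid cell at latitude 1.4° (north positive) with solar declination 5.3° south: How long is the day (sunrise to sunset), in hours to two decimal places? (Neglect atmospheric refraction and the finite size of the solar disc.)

11.98 hours

−tan φ tan δ = −(0.0244)(-0.0928) = 0.0023; H_s = arccos(0.0023) = 89.87°.
Day length = 2 H_s / 15° h⁻¹ = 179.74° / 15 = 11.983 h.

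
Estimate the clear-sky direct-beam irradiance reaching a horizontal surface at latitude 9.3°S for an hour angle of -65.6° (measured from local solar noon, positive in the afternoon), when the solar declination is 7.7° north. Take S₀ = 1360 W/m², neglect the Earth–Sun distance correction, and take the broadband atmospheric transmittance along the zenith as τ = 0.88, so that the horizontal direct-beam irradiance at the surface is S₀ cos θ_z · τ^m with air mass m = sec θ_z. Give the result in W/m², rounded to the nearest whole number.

cos θ_z = sin φ sin δ + cos φ cos δ cos H = (-0.1616)(0.1340) + (0.9869)(0.9910)(0.4131) = 0.3824.
Air mass m = 1/cos θ_z = 1/0.3824 = 2.615; τ^m = 0.88^2.615 = 0.7159.
Surface direct beam = 1360 × 0.3824 × 0.7159 = 372.31 W/m².

372 W/m²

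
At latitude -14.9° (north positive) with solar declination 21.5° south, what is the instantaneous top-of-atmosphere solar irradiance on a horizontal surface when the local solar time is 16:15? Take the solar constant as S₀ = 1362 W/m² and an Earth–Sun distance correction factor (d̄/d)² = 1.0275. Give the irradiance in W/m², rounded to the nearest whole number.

Hour angle H = 15° × (16.25 − 12) = 63.75°.
cos θ_z = sin(-14.9°) sin(-21.5°) + cos(-14.9°) cos(-21.5°) cos(63.75°) = 0.0942 + 0.3977 = 0.4919.
Top-of-atmosphere irradiance = S₀ (d̄/d)² cos θ_z = 1362 × 1.0275 × 0.4919 = 688.39 W/m².

688 W/m²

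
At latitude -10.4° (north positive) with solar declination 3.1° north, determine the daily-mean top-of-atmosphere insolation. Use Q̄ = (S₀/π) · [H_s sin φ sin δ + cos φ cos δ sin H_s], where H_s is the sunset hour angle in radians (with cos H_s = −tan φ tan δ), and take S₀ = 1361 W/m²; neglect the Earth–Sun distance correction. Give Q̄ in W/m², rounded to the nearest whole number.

419 W/m²

The sunset hour angle satisfies cos H_s = −tan φ tan δ = 0.0099, giving H_s = 89.43°. In radians, H_s = 1.5608.
H_s sin φ sin δ = 1.5608 × -0.1805 × 0.0541 = -0.0152.
cos φ cos δ sin H_s = 0.9836 × 0.9985 × 1.0000 = 0.9821.
Q̄ = (1361/π) × (-0.0152 + 0.9821) = 433.22 × 0.9669 = 418.88 W/m².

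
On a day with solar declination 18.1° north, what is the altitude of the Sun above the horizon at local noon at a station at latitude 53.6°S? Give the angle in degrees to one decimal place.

At local solar noon the hour angle is zero, so the elevation is 90° − |φ − δ| = 90° − |-53.6° − (18.1°)| = 90° − 71.7° = 18.3°.

18.3°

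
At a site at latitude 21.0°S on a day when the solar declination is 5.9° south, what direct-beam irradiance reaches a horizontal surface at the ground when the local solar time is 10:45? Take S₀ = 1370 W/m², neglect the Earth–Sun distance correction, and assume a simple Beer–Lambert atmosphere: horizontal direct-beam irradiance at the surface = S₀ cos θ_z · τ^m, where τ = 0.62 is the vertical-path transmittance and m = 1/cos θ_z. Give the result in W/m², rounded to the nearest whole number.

Hour angle H = 15° × (10.75 − 12) = -18.75°.
cos θ_z = sin(-21.0°) sin(-5.9°) + cos(-21.0°) cos(-5.9°) cos(-18.75°) = 0.0368 + 0.8794 = 0.9162.
Air mass m = 1/cos θ_z = 1/0.9162 = 1.091; τ^m = 0.62^1.091 = 0.5936.
Surface direct beam = 1370 × 0.9162 × 0.5936 = 745.08 W/m².

745 W/m²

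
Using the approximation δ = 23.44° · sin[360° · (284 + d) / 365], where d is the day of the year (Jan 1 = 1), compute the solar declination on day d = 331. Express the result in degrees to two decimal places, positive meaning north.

360 × (284 + 331) / 365 = 606.575°; sin(606.575°) = -0.9176.
δ = 23.44 × -0.9176 = -21.509° ≈ -21.51°.

-21.51°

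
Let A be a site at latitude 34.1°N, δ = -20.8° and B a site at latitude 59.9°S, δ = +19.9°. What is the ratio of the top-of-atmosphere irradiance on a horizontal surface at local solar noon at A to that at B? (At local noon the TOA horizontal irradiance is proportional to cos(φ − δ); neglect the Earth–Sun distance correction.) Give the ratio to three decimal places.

3.247

A: cos θ_z = cos(34.1° − (-20.8°)) = 0.5750.
B: cos θ_z = cos(-59.9° − (19.9°)) = 0.1771.
Ratio A/B = 0.5750 / 0.1771 = 3.2468.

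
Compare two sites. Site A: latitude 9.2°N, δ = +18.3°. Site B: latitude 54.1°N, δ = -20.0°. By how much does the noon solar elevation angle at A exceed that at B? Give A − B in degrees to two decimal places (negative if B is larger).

A: 90° − |9.2 − (18.3)| = 80.90°.
B: 90° − |54.1 − (-20.0)| = 15.90°.
A − B = 80.90 − 15.90 = 65.00°.

+65.00°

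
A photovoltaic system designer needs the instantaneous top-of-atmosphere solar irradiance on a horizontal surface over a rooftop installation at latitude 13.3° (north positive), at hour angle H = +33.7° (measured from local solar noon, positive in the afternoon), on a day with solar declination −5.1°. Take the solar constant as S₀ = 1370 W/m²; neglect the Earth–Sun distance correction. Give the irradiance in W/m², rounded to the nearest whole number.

cos θ_z = sin φ sin δ + cos φ cos δ cos H = (0.2300)(-0.0889) + (0.9732)(0.9960)(0.8320) = 0.7860.
Top-of-atmosphere irradiance = S₀ cos θ_z = 1370 × 0.7860 = 1076.82 W/m².

1077 W/m²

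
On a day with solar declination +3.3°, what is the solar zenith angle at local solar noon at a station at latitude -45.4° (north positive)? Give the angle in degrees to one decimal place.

48.7°

At local solar noon the hour angle is zero, so the zenith angle is |φ − δ| = |-45.4° − (3.3°)| = 48.7°.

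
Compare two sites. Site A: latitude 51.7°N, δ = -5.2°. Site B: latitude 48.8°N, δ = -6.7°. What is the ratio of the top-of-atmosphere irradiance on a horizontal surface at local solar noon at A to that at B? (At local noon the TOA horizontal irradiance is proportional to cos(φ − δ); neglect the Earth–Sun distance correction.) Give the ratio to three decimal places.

0.964

A: cos θ_z = cos(51.7° − (-5.2°)) = 0.5461.
B: cos θ_z = cos(48.8° − (-6.7°)) = 0.5664.
Ratio A/B = 0.5461 / 0.5664 = 0.9642.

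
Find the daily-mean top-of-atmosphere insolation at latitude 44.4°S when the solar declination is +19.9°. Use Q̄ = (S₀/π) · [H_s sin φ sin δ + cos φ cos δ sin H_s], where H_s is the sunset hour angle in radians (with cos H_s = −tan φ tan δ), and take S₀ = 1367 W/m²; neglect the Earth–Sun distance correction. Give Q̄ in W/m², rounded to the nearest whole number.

The sunset hour angle satisfies cos H_s = −tan φ tan δ = 0.3545, giving H_s = 69.24°. In radians, H_s = 1.2085.
H_s sin φ sin δ = 1.2085 × -0.6997 × 0.3404 = -0.2878.
cos φ cos δ sin H_s = 0.7145 × 0.9403 × 0.9351 = 0.6282.
Q̄ = (1367/π) × (-0.2878 + 0.6282) = 435.13 × 0.3404 = 148.12 W/m².

148 W/m²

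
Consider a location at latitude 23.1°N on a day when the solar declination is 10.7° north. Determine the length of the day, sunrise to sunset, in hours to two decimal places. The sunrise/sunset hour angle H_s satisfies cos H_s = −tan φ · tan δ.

12.62 hours

The sunset hour angle satisfies cos H_s = −tan φ tan δ = -0.0806, giving H_s = 94.62°.
Day length = 2 H_s / 15° h⁻¹ = 189.24° / 15 = 12.616 h.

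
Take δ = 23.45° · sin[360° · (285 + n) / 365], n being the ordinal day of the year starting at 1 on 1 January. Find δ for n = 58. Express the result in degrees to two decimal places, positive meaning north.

360 × (285 + 58) / 365 = 338.301°; sin(338.301°) = -0.3697.
δ = 23.45 × -0.3697 = -8.669° ≈ -8.67°.

-8.67°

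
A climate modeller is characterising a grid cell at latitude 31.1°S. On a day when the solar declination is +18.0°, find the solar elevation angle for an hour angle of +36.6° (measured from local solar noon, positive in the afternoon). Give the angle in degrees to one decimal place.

29.6°

cos θ_z = sin(-31.1°) sin(18.0°) + cos(-31.1°) cos(18.0°) cos(36.60°) = -0.1596 + 0.6538 = 0.4942.
θ_z = arccos(0.4942) = 60.38°, so the elevation is 90° − 60.38° = 29.62°.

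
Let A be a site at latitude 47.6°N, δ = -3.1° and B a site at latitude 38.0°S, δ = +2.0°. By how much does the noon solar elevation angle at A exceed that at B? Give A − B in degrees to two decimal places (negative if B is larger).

-10.70°

A: 90° − |47.6 − (-3.1)| = 39.30°.
B: 90° − |-38.0 − (2.0)| = 50.00°.
A − B = 39.30 − 50.00 = -10.70°.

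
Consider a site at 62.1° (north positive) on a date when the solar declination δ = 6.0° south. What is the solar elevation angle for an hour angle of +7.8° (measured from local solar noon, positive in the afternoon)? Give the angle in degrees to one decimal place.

cos θ_z = sin φ sin δ + cos φ cos δ cos H = (0.8838)(-0.1045) + (0.4679)(0.9945)(0.9907) = 0.3686.
θ_z = arccos(0.3686) = 68.37°, so the elevation is 90° − 68.37° = 21.63°.

21.6°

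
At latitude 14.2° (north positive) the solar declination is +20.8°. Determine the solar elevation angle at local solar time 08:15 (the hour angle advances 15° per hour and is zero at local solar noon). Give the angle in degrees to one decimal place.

Hour angle H = 15° × (8.25 − 12) = -56.25°.
With φ = 14.2°, δ = 20.8°, H = -56.25°: sin φ sin δ = 0.0871, cos φ cos δ cos H = 0.5035, so cos θ_z = 0.5906.
θ_z = arccos(0.5906) = 53.80°, so the elevation is 90° − 53.80° = 36.20°.

36.2°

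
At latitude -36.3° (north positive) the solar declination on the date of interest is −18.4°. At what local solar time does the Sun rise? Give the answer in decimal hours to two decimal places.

5.06 h

cos H_s = −tan(-36.3°) · tan(-18.4°) = -0.2444, so H_s = arccos(-0.2444) = 104.15°.
Sunrise is at 12 − H_s/15 = 12 − 6.943 = 5.057 h local solar time.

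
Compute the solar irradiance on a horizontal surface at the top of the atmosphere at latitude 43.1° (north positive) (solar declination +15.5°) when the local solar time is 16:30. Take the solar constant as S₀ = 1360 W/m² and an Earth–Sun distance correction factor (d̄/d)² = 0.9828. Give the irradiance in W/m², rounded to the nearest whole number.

604 W/m²

Hour angle H = 15° × (16.5 − 12) = 67.50°.
With φ = 43.1°, δ = 15.5°, H = 67.50°: sin φ sin δ = 0.1826, cos φ cos δ cos H = 0.2693, so cos θ_z = 0.4519.
Top-of-atmosphere irradiance = S₀ (d̄/d)² cos θ_z = 1360 × 0.9828 × 0.4519 = 604.01 W/m².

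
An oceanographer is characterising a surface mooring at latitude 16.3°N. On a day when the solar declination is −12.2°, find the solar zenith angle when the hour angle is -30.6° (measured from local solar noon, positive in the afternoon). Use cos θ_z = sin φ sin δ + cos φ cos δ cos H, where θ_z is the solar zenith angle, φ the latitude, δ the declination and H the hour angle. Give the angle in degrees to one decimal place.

41.6°

cos θ_z = sin(16.3°) sin(-12.2°) + cos(16.3°) cos(-12.2°) cos(-30.60°) = -0.0593 + 0.8075 = 0.7482.
θ_z = arccos(0.7482) = 41.57°.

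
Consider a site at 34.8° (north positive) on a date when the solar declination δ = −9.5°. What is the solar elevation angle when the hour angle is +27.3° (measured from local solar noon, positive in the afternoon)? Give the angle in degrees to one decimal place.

38.7°

cos θ_z = sin φ sin δ + cos φ cos δ cos H = (0.5707)(-0.1650) + (0.8211)(0.9863)(0.8886) = 0.6255.
θ_z = arccos(0.6255) = 51.28°, so the elevation is 90° − 51.28° = 38.72°.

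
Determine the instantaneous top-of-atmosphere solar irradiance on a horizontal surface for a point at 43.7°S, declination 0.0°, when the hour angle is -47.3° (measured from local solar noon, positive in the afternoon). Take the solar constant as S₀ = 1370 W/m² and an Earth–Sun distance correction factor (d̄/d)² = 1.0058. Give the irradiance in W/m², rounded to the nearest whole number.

676 W/m²

cos θ_z = sin φ sin δ + cos φ cos δ cos H = (-0.6909)(0.0000) + (0.7230)(1.0000)(0.6782) = 0.4903.
Top-of-atmosphere irradiance = S₀ (d̄/d)² cos θ_z = 1370 × 1.0058 × 0.4903 = 675.61 W/m².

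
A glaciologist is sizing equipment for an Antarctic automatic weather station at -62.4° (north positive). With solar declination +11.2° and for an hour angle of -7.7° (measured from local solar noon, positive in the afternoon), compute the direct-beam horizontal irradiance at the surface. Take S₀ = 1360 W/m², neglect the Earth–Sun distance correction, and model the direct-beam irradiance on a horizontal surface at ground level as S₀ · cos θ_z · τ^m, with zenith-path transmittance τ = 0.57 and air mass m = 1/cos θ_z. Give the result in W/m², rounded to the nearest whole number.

50 W/m²

With φ = -62.4°, δ = 11.2°, H = -7.70°: sin φ sin δ = -0.1721, cos φ cos δ cos H = 0.4504, so cos θ_z = 0.2783.
Air mass m = 1/cos θ_z = 1/0.2783 = 3.593; τ^m = 0.57^3.593 = 0.1327.
Surface direct beam = 1360 × 0.2783 × 0.1327 = 50.23 W/m².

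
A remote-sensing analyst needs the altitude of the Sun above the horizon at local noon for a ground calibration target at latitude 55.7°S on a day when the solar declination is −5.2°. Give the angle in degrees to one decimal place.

At local solar noon the hour angle is zero, so the elevation is 90° − |φ − δ| = 90° − |-55.7° − (-5.2°)| = 90° − 50.5° = 39.5°.

39.5°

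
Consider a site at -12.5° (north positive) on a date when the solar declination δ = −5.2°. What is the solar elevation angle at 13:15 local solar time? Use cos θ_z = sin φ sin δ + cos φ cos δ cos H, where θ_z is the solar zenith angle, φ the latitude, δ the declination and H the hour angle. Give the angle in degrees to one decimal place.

Hour angle H = 15° × (13.25 − 12) = 18.75°.
cos θ_z = sin(-12.5°) sin(-5.2°) + cos(-12.5°) cos(-5.2°) cos(18.75°) = 0.0196 + 0.9207 = 0.9403.
θ_z = arccos(0.9403) = 19.90°, so the elevation is 90° − 19.90° = 70.10°.

70.1°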